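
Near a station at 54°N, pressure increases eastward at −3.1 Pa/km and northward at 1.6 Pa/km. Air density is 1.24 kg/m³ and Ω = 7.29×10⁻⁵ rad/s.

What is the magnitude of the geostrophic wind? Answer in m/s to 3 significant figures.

Coriolis parameter at 54°N:
f = 2Ω sin φ = 2 × 7.29×10⁻⁵ × sin 54° = 1.18×10⁻⁴ s⁻¹
Component geostrophic relations (x east, y north):
u_g = −(1/(fρ)) ∂P/∂y,  v_g = (1/(fρ)) ∂P/∂x
u_g = −(1.6×10⁻³)/(1.18×10⁻⁴ × 1.24) = −10.9 m/s;  v_g = (−3.1×10⁻³)/(1.18×10⁻⁴ × 1.24) = −21.2 m/s
|V_g| = √(u_g² + v_g²) = 23.9 m/s

23.9 m/s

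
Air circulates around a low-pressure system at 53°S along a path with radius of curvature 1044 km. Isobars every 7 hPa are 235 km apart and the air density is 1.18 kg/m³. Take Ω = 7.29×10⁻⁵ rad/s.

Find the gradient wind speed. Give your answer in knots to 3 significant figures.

36.5 knots

Coriolis parameter at 53°S:
f = 2Ω sin φ = 2 × 7.29×10⁻⁵ × sin 53° = 1.16×10⁻⁴ s⁻¹
Pressure gradient: |∂P/∂n| = 700 Pa / 235000 m = 2.98×10⁻³ Pa/m
Geostrophic speed: V_g = |∂P/∂n|/(fρ) = 2.98×10⁻³/(1.16×10⁻⁴ × 1.18) = 21.7 m/s
Around a low, centrifugal force acts outward with Coriolis, so pressure-gradient force balances both:
(1/ρ)|∂P/∂n| = fV + V²/R  →  V² + fR·V − fR·V_g = 0
With fR = 1.16×10⁻⁴ × 1044×10³ m = 122 m/s:
V = [−fR + √((fR)² + 4 fR V_g)]/2 = [−122 + √(122² + 4×122×21.7)]/2 = 18.8 m/s
Subgeostrophic (V < V_g = 21.7 m/s), as expected around a low.
Converting: 18.8 m/s × 1.944 = 36.5 knots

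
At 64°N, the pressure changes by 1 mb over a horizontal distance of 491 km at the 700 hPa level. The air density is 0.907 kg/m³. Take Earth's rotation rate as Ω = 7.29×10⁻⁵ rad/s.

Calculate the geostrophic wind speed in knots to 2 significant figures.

Coriolis parameter at 64°N:
f = 2Ω sin φ = 2 × 7.29×10⁻⁵ × sin 64° = 1.31×10⁻⁴ s⁻¹
Pressure gradient: |∂P/∂n| = 100 Pa / 491000 m = 2.04×10⁻⁴ Pa/m
Geostrophic balance (pressure-gradient force = Coriolis force):
V_g = (1/(fρ)) |∂P/∂n| = 2.04×10⁻⁴ / (1.31×10⁻⁴ × 0.907) = 1.71 m/s
Converting: 1.71 m/s × 1.944 = 3.3 knots

3.3 knots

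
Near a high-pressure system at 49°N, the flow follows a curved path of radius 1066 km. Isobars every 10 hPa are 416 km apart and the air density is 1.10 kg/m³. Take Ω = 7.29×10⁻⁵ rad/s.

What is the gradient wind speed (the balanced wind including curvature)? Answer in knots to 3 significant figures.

Coriolis parameter at 49°N:
f = 2Ω sin φ = 2 × 7.29×10⁻⁵ × sin 49° = 1.10×10⁻⁴ s⁻¹
Pressure gradient: |∂P/∂n| = 1000 Pa / 416000 m = 2.40×10⁻³ Pa/m
Geostrophic speed: V_g = |∂P/∂n|/(fρ) = 2.40×10⁻³/(1.10×10⁻⁴ × 1.10) = 19.9 m/s
Around a high, pressure-gradient force acts outward with centrifugal, so Coriolis balances both:
fV = (1/ρ)|∂P/∂n| + V²/R  →  V² − fR·V + fR·V_g = 0
With fR = 1.10×10⁻⁴ × 1066×10³ m = 117 m/s:
V = [fR − √((fR)² − 4 fR V_g)]/2 = [117 − √(117² − 4×117×19.9)]/2 = 25.3 m/s
Supergeostrophic (V > V_g = 19.9 m/s), as expected around a high.
Converting: 25.3 m/s × 1.944 = 49.2 knots

49.2 knots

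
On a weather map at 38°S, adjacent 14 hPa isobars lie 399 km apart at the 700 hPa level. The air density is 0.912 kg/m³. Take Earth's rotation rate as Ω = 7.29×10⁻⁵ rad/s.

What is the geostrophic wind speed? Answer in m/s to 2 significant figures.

Coriolis parameter at 38°S:
f = 2Ω sin φ = 2 × 7.29×10⁻⁵ × sin 38° = 8.98×10⁻⁵ s⁻¹
Pressure gradient: |∂P/∂n| = 1400 Pa / 399000 m = 3.51×10⁻³ Pa/m
Geostrophic balance (pressure-gradient force = Coriolis force):
V_g = (1/(fρ)) |∂P/∂n| = 3.51×10⁻³ / (8.98×10⁻⁵ × 0.912) = 42.9 m/s

43 m/s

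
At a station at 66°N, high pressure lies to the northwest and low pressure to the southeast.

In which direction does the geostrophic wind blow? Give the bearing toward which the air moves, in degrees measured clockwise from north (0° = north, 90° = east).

The pressure-gradient force points toward the southeast (bearing 135°).
Geostrophic balance: in the Northern Hemisphere the Coriolis force deflects motion to the right, so the geostrophic wind blows 90° to the right of the pressure-gradient force (low pressure on the left).
Rotating 135° by 90° clockwise gives 225° — the wind blows toward the southwest.

225°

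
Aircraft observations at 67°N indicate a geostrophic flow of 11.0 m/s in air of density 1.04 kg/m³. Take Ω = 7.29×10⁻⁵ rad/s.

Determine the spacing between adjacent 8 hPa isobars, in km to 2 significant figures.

520 km

Coriolis parameter at 67°N:
f = 2Ω sin φ = 2 × 7.29×10⁻⁵ × sin 67° = 1.34×10⁻⁴ s⁻¹
Geostrophic balance rearranged: |∂P/∂n| = f ρ V_g
|∂P/∂n| = 1.34×10⁻⁴ × 1.04 × 11.0 = 1.54×10⁻³ Pa/m
Isobar spacing: Δn = ΔP/|∂P/∂n| = 800 Pa / 1.54×10⁻³ Pa/m = 521051 m ≈ 520 km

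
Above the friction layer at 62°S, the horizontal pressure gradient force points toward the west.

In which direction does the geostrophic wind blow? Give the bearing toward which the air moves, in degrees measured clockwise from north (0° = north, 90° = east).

The pressure-gradient force points toward the west (bearing 270°).
Geostrophic balance: in the Southern Hemisphere the Coriolis force deflects motion to the left, so the geostrophic wind blows 90° to the left of the pressure-gradient force (low pressure on the right).
Rotating 270° by 90° counterclockwise gives 180° — the wind blows toward the south.

180°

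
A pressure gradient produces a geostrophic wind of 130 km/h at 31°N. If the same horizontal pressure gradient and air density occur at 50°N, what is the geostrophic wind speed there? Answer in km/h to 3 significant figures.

With the same pressure gradient and density, V_g ∝ 1/f ∝ 1/sin φ.
V₂ = V₁ · sin φ₁ / sin φ₂ = 130 × sin 31° / sin 50°
V₂ = 130 × 0.5150/0.7660 = 87.4 km/h

87.4 km/h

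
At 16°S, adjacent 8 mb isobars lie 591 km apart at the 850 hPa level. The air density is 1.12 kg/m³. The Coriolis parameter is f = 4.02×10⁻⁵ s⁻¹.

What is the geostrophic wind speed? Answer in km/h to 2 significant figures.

110 km/h

Pressure gradient: |∂P/∂n| = 800 Pa / 591000 m = 1.35×10⁻³ Pa/m
Geostrophic balance (pressure-gradient force = Coriolis force):
V_g = (1/(fρ)) |∂P/∂n| = 1.35×10⁻³ / (4.02×10⁻⁵ × 1.12) = 30.1 m/s
Converting: 30.1 m/s × 3.6 = 110 km/h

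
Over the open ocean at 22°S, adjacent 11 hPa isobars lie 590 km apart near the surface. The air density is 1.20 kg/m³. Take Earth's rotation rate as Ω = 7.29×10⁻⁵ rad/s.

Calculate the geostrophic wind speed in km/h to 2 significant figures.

100 km/h

Coriolis parameter at 22°S:
f = 2Ω sin φ = 2 × 7.29×10⁻⁵ × sin 22° = 5.46×10⁻⁵ s⁻¹
Pressure gradient: |∂P/∂n| = 1100 Pa / 590000 m = 1.86×10⁻³ Pa/m
Geostrophic balance (pressure-gradient force = Coriolis force):
V_g = (1/(fρ)) |∂P/∂n| = 1.86×10⁻³ / (5.46×10⁻⁵ × 1.20) = 28.4 m/s
Converting: 28.4 m/s × 3.6 = 100 km/h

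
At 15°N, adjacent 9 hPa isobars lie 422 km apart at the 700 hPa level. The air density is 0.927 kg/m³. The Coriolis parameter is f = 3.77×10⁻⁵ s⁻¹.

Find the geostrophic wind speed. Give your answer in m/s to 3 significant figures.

Pressure gradient: |∂P/∂n| = 900 Pa / 422000 m = 2.13×10⁻³ Pa/m
Geostrophic balance (pressure-gradient force = Coriolis force):
V_g = (1/(fρ)) |∂P/∂n| = 2.13×10⁻³ / (3.77×10⁻⁵ × 0.927) = 61.0 m/s

61.0 m/s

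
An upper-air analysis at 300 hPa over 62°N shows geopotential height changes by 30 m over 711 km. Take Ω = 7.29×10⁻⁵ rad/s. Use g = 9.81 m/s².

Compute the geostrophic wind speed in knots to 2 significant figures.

Coriolis parameter at 62°N:
f = 2Ω sin φ = 2 × 7.29×10⁻⁵ × sin 62° = 1.29×10⁻⁴ s⁻¹
Height gradient: |∂Z/∂n| = 30 m / 711000 m = 4.22×10⁻⁵
On a pressure surface, geostrophic balance gives V_g = (g/f)|∂Z/∂n|:
V_g = 9.81 × 4.22×10⁻⁵ / 1.29×10⁻⁴ = 3.22 m/s
Converting: 3.22 m/s × 1.944 = 6.3 knots

6.3 knots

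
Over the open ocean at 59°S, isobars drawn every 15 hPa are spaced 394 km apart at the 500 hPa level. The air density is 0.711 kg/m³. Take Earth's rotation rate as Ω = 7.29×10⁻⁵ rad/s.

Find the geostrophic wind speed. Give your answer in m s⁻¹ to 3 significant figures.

42.8 m s⁻¹

Coriolis parameter at 59°S:
f = 2Ω sin φ = 2 × 7.29×10⁻⁵ × sin 59° = 1.25×10⁻⁴ s⁻¹
Pressure gradient: |∂P/∂n| = 1500 Pa / 394000 m = 3.81×10⁻³ Pa/m
Geostrophic balance (pressure-gradient force = Coriolis force):
V_g = (1/(fρ)) |∂P/∂n| = 3.81×10⁻³ / (1.25×10⁻⁴ × 0.711) = 42.8 m/s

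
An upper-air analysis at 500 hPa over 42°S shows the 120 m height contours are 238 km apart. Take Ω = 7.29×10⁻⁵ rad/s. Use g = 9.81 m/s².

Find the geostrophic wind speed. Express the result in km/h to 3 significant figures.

183 km/h

Coriolis parameter at 42°S:
f = 2Ω sin φ = 2 × 7.29×10⁻⁵ × sin 42° = 9.76×10⁻⁵ s⁻¹
Height gradient: |∂Z/∂n| = 120 m / 238000 m = 5.04×10⁻⁴
On a pressure surface, geostrophic balance gives V_g = (g/f)|∂Z/∂n|:
V_g = 9.81 × 5.04×10⁻⁴ / 9.76×10⁻⁵ = 50.7 m/s
Converting: 50.7 m/s × 3.6 = 183 km/h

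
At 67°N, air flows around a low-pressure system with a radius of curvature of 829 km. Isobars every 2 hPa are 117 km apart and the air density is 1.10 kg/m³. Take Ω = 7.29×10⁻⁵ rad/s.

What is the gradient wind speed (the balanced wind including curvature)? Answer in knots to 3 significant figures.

Coriolis parameter at 67°N:
f = 2Ω sin φ = 2 × 7.29×10⁻⁵ × sin 67° = 1.34×10⁻⁴ s⁻¹
Pressure gradient: |∂P/∂n| = 200 Pa / 117000 m = 1.71×10⁻³ Pa/m
Geostrophic speed: V_g = |∂P/∂n|/(fρ) = 1.71×10⁻³/(1.34×10⁻⁴ × 1.10) = 11.6 m/s
Around a low, centrifugal force acts outward with Coriolis, so pressure-gradient force balances both:
(1/ρ)|∂P/∂n| = fV + V²/R  →  V² + fR·V − fR·V_g = 0
With fR = 1.34×10⁻⁴ × 829×10³ m = 111 m/s:
V = [−fR + √((fR)² + 4 fR V_g)]/2 = [−111 + √(111² + 4×111×11.6)]/2 = 10.6 m/s
Subgeostrophic (V < V_g = 11.6 m/s), as expected around a low.
Converting: 10.6 m/s × 1.944 = 20.6 knots

20.6 knots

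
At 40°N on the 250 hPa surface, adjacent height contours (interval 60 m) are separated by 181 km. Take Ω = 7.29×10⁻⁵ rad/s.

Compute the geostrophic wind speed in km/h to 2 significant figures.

120 km/h

Coriolis parameter at 40°N:
f = 2Ω sin φ = 2 × 7.29×10⁻⁵ × sin 40° = 9.37×10⁻⁵ s⁻¹
Height gradient: |∂Z/∂n| = 60 m / 181000 m = 3.31×10⁻⁴
On a pressure surface, geostrophic balance gives V_g = (g/f)|∂Z/∂n|:
V_g = 9.81 × 3.31×10⁻⁴ / 9.37×10⁻⁵ = 34.7 m/s
Converting: 34.7 m/s × 3.6 = 120 km/h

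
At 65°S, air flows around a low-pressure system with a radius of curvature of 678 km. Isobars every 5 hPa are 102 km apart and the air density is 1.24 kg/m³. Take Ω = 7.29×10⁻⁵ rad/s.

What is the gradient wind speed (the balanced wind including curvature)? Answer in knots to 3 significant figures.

Coriolis parameter at 65°S:
f = 2Ω sin φ = 2 × 7.29×10⁻⁵ × sin 65° = 1.32×10⁻⁴ s⁻¹
Pressure gradient: |∂P/∂n| = 500 Pa / 102000 m = 4.90×10⁻³ Pa/m
Geostrophic speed: V_g = |∂P/∂n|/(fρ) = 4.90×10⁻³/(1.32×10⁻⁴ × 1.24) = 29.9 m/s
Around a low, centrifugal force acts outward with Coriolis, so pressure-gradient force balances both:
(1/ρ)|∂P/∂n| = fV + V²/R  →  V² + fR·V − fR·V_g = 0
With fR = 1.32×10⁻⁴ × 678×10³ m = 89.6 m/s:
V = [−fR + √((fR)² + 4 fR V_g)]/2 = [−89.6 + √(89.6² + 4×89.6×29.9)]/2 = 23.7 m/s
Subgeostrophic (V < V_g = 29.9 m/s), as expected around a low.
Converting: 23.7 m/s × 1.944 = 46.0 knots

46.0 knots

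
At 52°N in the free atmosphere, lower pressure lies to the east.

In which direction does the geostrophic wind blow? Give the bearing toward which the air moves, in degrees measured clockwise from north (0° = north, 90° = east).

The pressure-gradient force points toward the east (bearing 090°).
Geostrophic balance: in the Northern Hemisphere the Coriolis force deflects motion to the right, so the geostrophic wind blows 90° to the right of the pressure-gradient force (low pressure on the left).
Rotating 090° by 90° clockwise gives 180° — the wind blows toward the south.

180°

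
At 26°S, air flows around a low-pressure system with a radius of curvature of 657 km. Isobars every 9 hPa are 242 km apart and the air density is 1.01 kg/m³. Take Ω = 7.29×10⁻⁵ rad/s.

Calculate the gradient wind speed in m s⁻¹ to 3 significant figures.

32.5 m s⁻¹

Coriolis parameter at 26°S:
f = 2Ω sin φ = 2 × 7.29×10⁻⁵ × sin 26° = 6.39×10⁻⁵ s⁻¹
Pressure gradient: |∂P/∂n| = 900 Pa / 242000 m = 3.72×10⁻³ Pa/m
Geostrophic speed: V_g = |∂P/∂n|/(fρ) = 3.72×10⁻³/(6.39×10⁻⁵ × 1.01) = 57.6 m/s
Around a low, centrifugal force acts outward with Coriolis, so pressure-gradient force balances both:
(1/ρ)|∂P/∂n| = fV + V²/R  →  V² + fR·V − fR·V_g = 0
With fR = 6.39×10⁻⁵ × 657×10³ m = 42.0 m/s:
V = [−fR + √((fR)² + 4 fR V_g)]/2 = [−42.0 + √(42.0² + 4×42.0×57.6)]/2 = 32.5 m/s
Subgeostrophic (V < V_g = 57.6 m/s), as expected around a low.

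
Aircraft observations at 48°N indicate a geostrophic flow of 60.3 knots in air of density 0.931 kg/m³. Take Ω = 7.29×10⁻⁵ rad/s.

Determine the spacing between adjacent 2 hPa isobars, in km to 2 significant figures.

64 km

Coriolis parameter at 48°N:
f = 2Ω sin φ = 2 × 7.29×10⁻⁵ × sin 48° = 1.08×10⁻⁴ s⁻¹
Wind speed in SI: 60.3 knots = 31.0 m/s
Geostrophic balance rearranged: |∂P/∂n| = f ρ V_g
|∂P/∂n| = 1.08×10⁻⁴ × 0.931 × 31.0 = 3.13×10⁻³ Pa/m
Isobar spacing: Δn = ΔP/|∂P/∂n| = 200 Pa / 3.13×10⁻³ Pa/m = 63914 m ≈ 64 km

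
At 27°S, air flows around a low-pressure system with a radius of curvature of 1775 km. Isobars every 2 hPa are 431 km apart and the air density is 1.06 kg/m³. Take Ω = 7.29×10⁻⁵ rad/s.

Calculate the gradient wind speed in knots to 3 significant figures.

Coriolis parameter at 27°S:
f = 2Ω sin φ = 2 × 7.29×10⁻⁵ × sin 27° = 6.62×10⁻⁵ s⁻¹
Pressure gradient: |∂P/∂n| = 200 Pa / 431000 m = 4.64×10⁻⁴ Pa/m
Geostrophic speed: V_g = |∂P/∂n|/(fρ) = 4.64×10⁻⁴/(6.62×10⁻⁵ × 1.06) = 6.61 m/s
Around a low, centrifugal force acts outward with Coriolis, so pressure-gradient force balances both:
(1/ρ)|∂P/∂n| = fV + V²/R  →  V² + fR·V − fR·V_g = 0
With fR = 6.62×10⁻⁵ × 1775×10³ m = 117 m/s:
V = [−fR + √((fR)² + 4 fR V_g)]/2 = [−117 + √(117² + 4×117×6.61)]/2 = 6.28 m/s
Subgeostrophic (V < V_g = 6.61 m/s), as expected around a low.
Converting: 6.28 m/s × 1.944 = 12.2 knots

12.2 knots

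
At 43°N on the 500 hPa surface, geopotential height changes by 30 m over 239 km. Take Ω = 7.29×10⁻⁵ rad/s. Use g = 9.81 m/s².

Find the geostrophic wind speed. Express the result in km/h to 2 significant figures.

Coriolis parameter at 43°N:
f = 2Ω sin φ = 2 × 7.29×10⁻⁵ × sin 43° = 9.94×10⁻⁵ s⁻¹
Height gradient: |∂Z/∂n| = 30 m / 239000 m = 1.26×10⁻⁴
On a pressure surface, geostrophic balance gives V_g = (g/f)|∂Z/∂n|:
V_g = 9.81 × 1.26×10⁻⁴ / 9.94×10⁻⁵ = 12.4 m/s
Converting: 12.4 m/s × 3.6 = 45 km/h

45 km/h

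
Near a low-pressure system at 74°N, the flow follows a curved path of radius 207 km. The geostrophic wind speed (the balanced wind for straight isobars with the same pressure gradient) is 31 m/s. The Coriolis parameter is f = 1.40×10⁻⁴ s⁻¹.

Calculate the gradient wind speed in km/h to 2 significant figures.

Around a low, centrifugal force acts outward with Coriolis, so pressure-gradient force balances both:
(1/ρ)|∂P/∂n| = fV + V²/R  →  V² + fR·V − fR·V_g = 0
With fR = 1.40×10⁻⁴ × 207×10³ m = 29.0 m/s:
V = [−fR + √((fR)² + 4 fR V_g)]/2 = [−29.0 + √(29.0² + 4×29.0×31)]/2 = 18.8 m/s
Subgeostrophic (V < V_g = 31 m/s), as expected around a low.
Converting: 18.8 m/s × 3.6 = 68 km/h

68 km/h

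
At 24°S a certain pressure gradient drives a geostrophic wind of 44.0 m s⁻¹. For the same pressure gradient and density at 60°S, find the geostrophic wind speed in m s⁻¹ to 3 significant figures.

20.7 m s⁻¹

With the same pressure gradient and density, V_g ∝ 1/f ∝ 1/sin φ.
V₂ = V₁ · sin φ₁ / sin φ₂ = 44.0 × sin 24° / sin 60°
V₂ = 44.0 × 0.4067/0.8660 = 20.7 m s⁻¹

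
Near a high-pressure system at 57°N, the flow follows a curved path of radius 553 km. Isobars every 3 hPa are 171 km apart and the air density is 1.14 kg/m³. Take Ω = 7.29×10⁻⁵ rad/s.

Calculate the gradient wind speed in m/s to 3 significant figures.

Coriolis parameter at 57°N:
f = 2Ω sin φ = 2 × 7.29×10⁻⁵ × sin 57° = 1.22×10⁻⁴ s⁻¹
Pressure gradient: |∂P/∂n| = 300 Pa / 171000 m = 1.75×10⁻³ Pa/m
Geostrophic speed: V_g = |∂P/∂n|/(fρ) = 1.75×10⁻³/(1.22×10⁻⁴ × 1.14) = 12.6 m/s
Around a high, pressure-gradient force acts outward with centrifugal, so Coriolis balances both:
fV = (1/ρ)|∂P/∂n| + V²/R  →  V² − fR·V + fR·V_g = 0
With fR = 1.22×10⁻⁴ × 553×10³ m = 67.6 m/s:
V = [fR − √((fR)² − 4 fR V_g)]/2 = [67.6 − √(67.6² − 4×67.6×12.6)]/2 = 16.7 m/s
Supergeostrophic (V > V_g = 12.6 m/s), as expected around a high.

16.7 m/s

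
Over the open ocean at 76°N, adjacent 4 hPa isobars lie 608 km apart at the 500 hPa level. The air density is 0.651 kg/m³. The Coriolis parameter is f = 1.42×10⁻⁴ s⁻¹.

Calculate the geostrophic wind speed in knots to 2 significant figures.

Pressure gradient: |∂P/∂n| = 400 Pa / 608000 m = 6.58×10⁻⁴ Pa/m
Geostrophic balance (pressure-gradient force = Coriolis force):
V_g = (1/(fρ)) |∂P/∂n| = 6.58×10⁻⁴ / (1.42×10⁻⁴ × 0.651) = 7.12 m/s
Converting: 7.12 m/s × 1.944 = 14 knots

14 knots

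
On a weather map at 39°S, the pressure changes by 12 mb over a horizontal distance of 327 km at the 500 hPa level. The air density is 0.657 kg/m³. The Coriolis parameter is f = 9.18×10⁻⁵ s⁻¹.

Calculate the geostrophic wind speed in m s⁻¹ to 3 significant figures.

Pressure gradient: |∂P/∂n| = 1200 Pa / 327000 m = 3.67×10⁻³ Pa/m
Geostrophic balance (pressure-gradient force = Coriolis force):
V_g = (1/(fρ)) |∂P/∂n| = 3.67×10⁻³ / (9.18×10⁻⁵ × 0.657) = 60.8 m/s

60.8 m s⁻¹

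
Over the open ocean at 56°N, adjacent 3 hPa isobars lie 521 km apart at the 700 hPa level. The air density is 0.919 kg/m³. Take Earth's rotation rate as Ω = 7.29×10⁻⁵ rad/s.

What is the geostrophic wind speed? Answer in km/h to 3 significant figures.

Coriolis parameter at 56°N:
f = 2Ω sin φ = 2 × 7.29×10⁻⁵ × sin 56° = 1.21×10⁻⁴ s⁻¹
Pressure gradient: |∂P/∂n| = 300 Pa / 521000 m = 5.76×10⁻⁴ Pa/m
Geostrophic balance (pressure-gradient force = Coriolis force):
V_g = (1/(fρ)) |∂P/∂n| = 5.76×10⁻⁴ / (1.21×10⁻⁴ × 0.919) = 5.18 m/s
Converting: 5.18 m/s × 3.6 = 18.7 km/h

18.7 km/h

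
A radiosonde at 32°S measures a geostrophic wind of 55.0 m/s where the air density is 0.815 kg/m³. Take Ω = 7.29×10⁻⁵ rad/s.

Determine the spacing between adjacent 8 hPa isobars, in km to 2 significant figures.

230 km

Coriolis parameter at 32°S:
f = 2Ω sin φ = 2 × 7.29×10⁻⁵ × sin 32° = 7.73×10⁻⁵ s⁻¹
Geostrophic balance rearranged: |∂P/∂n| = f ρ V_g
|∂P/∂n| = 7.73×10⁻⁵ × 0.815 × 55.0 = 3.46×10⁻³ Pa/m
Isobar spacing: Δn = ΔP/|∂P/∂n| = 800 Pa / 3.46×10⁻³ Pa/m = 230995 m ≈ 230 km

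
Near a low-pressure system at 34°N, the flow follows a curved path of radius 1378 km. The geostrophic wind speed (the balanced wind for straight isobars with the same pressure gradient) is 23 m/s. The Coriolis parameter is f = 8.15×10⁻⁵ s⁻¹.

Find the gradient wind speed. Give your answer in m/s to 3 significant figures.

Around a low, centrifugal force acts outward with Coriolis, so pressure-gradient force balances both:
(1/ρ)|∂P/∂n| = fV + V²/R  →  V² + fR·V − fR·V_g = 0
With fR = 8.15×10⁻⁵ × 1378×10³ m = 112 m/s:
V = [−fR + √((fR)² + 4 fR V_g)]/2 = [−112 + √(112² + 4×112×23)]/2 = 19.6 m/s
Subgeostrophic (V < V_g = 23 m/s), as expected around a low.

19.6 m/s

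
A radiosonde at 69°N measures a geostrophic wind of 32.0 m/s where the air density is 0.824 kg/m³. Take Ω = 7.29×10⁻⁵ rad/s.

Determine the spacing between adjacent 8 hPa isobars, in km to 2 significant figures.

220 km

Coriolis parameter at 69°N:
f = 2Ω sin φ = 2 × 7.29×10⁻⁵ × sin 69° = 1.36×10⁻⁴ s⁻¹
Geostrophic balance rearranged: |∂P/∂n| = f ρ V_g
|∂P/∂n| = 1.36×10⁻⁴ × 0.824 × 32.0 = 3.59×10⁻³ Pa/m
Isobar spacing: Δn = ΔP/|∂P/∂n| = 800 Pa / 3.59×10⁻³ Pa/m = 222897 m ≈ 220 km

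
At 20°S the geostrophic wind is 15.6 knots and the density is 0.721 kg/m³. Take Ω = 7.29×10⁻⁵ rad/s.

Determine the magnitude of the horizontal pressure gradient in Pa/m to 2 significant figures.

Coriolis parameter at 20°S:
f = 2Ω sin φ = 2 × 7.29×10⁻⁵ × sin 20° = 4.99×10⁻⁵ s⁻¹
Wind speed in SI: 15.6 knots = 8.03 m/s
Geostrophic balance rearranged: |∂P/∂n| = f ρ V_g
|∂P/∂n| = 4.99×10⁻⁵ × 0.721 × 8.03 = 2.89×10⁻⁴ Pa/m

2.9×10⁻⁴ Pa/m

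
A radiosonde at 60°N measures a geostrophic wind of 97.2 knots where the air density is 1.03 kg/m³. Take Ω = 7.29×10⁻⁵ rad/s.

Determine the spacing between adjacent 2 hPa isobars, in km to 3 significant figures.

30.8 km

Coriolis parameter at 60°N:
f = 2Ω sin φ = 2 × 7.29×10⁻⁵ × sin 60° = 1.26×10⁻⁴ s⁻¹
Wind speed in SI: 97.2 knots = 50.0 m/s
Geostrophic balance rearranged: |∂P/∂n| = f ρ V_g
|∂P/∂n| = 1.26×10⁻⁴ × 1.03 × 50.0 = 6.50×10⁻³ Pa/m
Isobar spacing: Δn = ΔP/|∂P/∂n| = 200 Pa / 6.50×10⁻³ Pa/m = 30754 m ≈ 30.8 km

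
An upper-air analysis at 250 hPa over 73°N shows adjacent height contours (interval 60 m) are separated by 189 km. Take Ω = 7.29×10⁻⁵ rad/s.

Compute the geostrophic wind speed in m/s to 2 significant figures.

Coriolis parameter at 73°N:
f = 2Ω sin φ = 2 × 7.29×10⁻⁵ × sin 73° = 1.39×10⁻⁴ s⁻¹
Height gradient: |∂Z/∂n| = 60 m / 189000 m = 3.17×10⁻⁴
On a pressure surface, geostrophic balance gives V_g = (g/f)|∂Z/∂n|:
V_g = 9.81 × 3.17×10⁻⁴ / 1.39×10⁻⁴ = 22.3 m/s

22 m/s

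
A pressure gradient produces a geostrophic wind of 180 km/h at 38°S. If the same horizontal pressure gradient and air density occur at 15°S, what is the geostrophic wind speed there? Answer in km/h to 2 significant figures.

With the same pressure gradient and density, V_g ∝ 1/f ∝ 1/sin φ.
V₂ = V₁ · sin φ₁ / sin φ₂ = 180 × sin 38° / sin 15°
V₂ = 180 × 0.6157/0.2588 = 430 km/h

430 km/h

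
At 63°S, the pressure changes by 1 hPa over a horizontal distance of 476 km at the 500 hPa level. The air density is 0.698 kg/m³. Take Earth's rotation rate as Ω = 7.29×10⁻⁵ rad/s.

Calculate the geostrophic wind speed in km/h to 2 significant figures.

Coriolis parameter at 63°S:
f = 2Ω sin φ = 2 × 7.29×10⁻⁵ × sin 63° = 1.30×10⁻⁴ s⁻¹
Pressure gradient: |∂P/∂n| = 100 Pa / 476000 m = 2.10×10⁻⁴ Pa/m
Geostrophic balance (pressure-gradient force = Coriolis force):
V_g = (1/(fρ)) |∂P/∂n| = 2.10×10⁻⁴ / (1.30×10⁻⁴ × 0.698) = 2.32 m/s
Converting: 2.32 m/s × 3.6 = 8.3 km/h

8.3 km/h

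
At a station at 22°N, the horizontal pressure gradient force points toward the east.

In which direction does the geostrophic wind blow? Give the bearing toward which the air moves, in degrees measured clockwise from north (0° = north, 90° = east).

The pressure-gradient force points toward the east (bearing 090°).
Geostrophic balance: in the Northern Hemisphere the Coriolis force deflects motion to the right, so the geostrophic wind blows 90° to the right of the pressure-gradient force (low pressure on the left).
Rotating 090° by 90° clockwise gives 180° — the wind blows toward the south.

180°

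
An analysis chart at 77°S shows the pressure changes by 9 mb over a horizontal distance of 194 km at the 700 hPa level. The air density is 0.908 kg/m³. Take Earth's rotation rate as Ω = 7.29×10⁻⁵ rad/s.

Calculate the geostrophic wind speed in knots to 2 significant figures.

70 knots

Coriolis parameter at 77°S:
f = 2Ω sin φ = 2 × 7.29×10⁻⁵ × sin 77° = 1.42×10⁻⁴ s⁻¹
Pressure gradient: |∂P/∂n| = 900 Pa / 194000 m = 4.64×10⁻³ Pa/m
Geostrophic balance (pressure-gradient force = Coriolis force):
V_g = (1/(fρ)) |∂P/∂n| = 4.64×10⁻³ / (1.42×10⁻⁴ × 0.908) = 36.0 m/s
Converting: 36.0 m/s × 1.944 = 70 knots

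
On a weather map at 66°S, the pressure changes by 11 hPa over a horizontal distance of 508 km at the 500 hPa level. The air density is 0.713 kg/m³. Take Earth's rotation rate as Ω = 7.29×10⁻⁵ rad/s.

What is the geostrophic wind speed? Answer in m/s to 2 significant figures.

23 m/s

Coriolis parameter at 66°S:
f = 2Ω sin φ = 2 × 7.29×10⁻⁵ × sin 66° = 1.33×10⁻⁴ s⁻¹
Pressure gradient: |∂P/∂n| = 1100 Pa / 508000 m = 2.17×10⁻³ Pa/m
Geostrophic balance (pressure-gradient force = Coriolis force):
V_g = (1/(fρ)) |∂P/∂n| = 2.17×10⁻³ / (1.33×10⁻⁴ × 0.713) = 22.8 m/s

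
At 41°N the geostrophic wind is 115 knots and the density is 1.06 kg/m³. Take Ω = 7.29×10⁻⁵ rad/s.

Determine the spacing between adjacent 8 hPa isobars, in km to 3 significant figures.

133 km

Coriolis parameter at 41°N:
f = 2Ω sin φ = 2 × 7.29×10⁻⁵ × sin 41° = 9.57×10⁻⁵ s⁻¹
Wind speed in SI: 115 knots = 59.2 m/s
Geostrophic balance rearranged: |∂P/∂n| = f ρ V_g
|∂P/∂n| = 9.57×10⁻⁵ × 1.06 × 59.2 = 6.00×10⁻³ Pa/m
Isobar spacing: Δn = ΔP/|∂P/∂n| = 800 Pa / 6.00×10⁻³ Pa/m = 133367 m ≈ 133 km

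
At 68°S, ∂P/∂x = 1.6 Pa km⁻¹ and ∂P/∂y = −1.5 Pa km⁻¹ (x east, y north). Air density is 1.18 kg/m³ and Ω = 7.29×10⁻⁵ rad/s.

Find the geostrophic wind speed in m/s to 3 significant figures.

13.7 m/s

Coriolis parameter at 68°S:
f = 2Ω sin φ = 2 × 7.29×10⁻⁵ × sin 68° = 1.35×10⁻⁴ s⁻¹
In the Southern Hemisphere f is negative: f = −1.35×10⁻⁴ s⁻¹.
Component geostrophic relations (x east, y north):
u_g = −(1/(fρ)) ∂P/∂y,  v_g = (1/(fρ)) ∂P/∂x
u_g = −(−1.5×10⁻³)/(−1.35×10⁻⁴ × 1.18) = −9.40 m/s;  v_g = (1.6×10⁻³)/(−1.35×10⁻⁴ × 1.18) = −10.0 m/s
|V_g| = √(u_g² + v_g²) = 13.7 m/s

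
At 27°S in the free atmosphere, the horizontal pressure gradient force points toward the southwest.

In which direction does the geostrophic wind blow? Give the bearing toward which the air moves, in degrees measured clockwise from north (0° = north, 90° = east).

The pressure-gradient force points toward the southwest (bearing 225°).
Geostrophic balance: in the Southern Hemisphere the Coriolis force deflects motion to the left, so the geostrophic wind blows 90° to the left of the pressure-gradient force (low pressure on the right).
Rotating 225° by 90° counterclockwise gives 135° — the wind blows toward the southeast.

135°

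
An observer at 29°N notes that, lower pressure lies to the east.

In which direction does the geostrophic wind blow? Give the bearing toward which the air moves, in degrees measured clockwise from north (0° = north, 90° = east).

180°

The pressure-gradient force points toward the east (bearing 090°).
Geostrophic balance: in the Northern Hemisphere the Coriolis force deflects motion to the right, so the geostrophic wind blows 90° to the right of the pressure-gradient force (low pressure on the left).
Rotating 090° by 90° clockwise gives 180° — the wind blows toward the south.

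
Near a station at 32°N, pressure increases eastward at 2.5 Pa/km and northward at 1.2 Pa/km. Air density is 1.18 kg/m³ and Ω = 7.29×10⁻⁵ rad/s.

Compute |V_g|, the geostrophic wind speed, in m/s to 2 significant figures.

Coriolis parameter at 32°N:
f = 2Ω sin φ = 2 × 7.29×10⁻⁵ × sin 32° = 7.73×10⁻⁵ s⁻¹
Component geostrophic relations (x east, y north):
u_g = −(1/(fρ)) ∂P/∂y,  v_g = (1/(fρ)) ∂P/∂x
u_g = −(1.2×10⁻³)/(7.73×10⁻⁵ × 1.18) = −13.2 m/s;  v_g = (2.5×10⁻³)/(7.73×10⁻⁵ × 1.18) = 27.4 m/s
|V_g| = √(u_g² + v_g²) = 30.4 m/s

30 m/s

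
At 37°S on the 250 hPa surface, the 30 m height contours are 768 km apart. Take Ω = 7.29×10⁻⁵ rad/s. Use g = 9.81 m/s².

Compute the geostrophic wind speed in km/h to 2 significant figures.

Coriolis parameter at 37°S:
f = 2Ω sin φ = 2 × 7.29×10⁻⁵ × sin 37° = 8.77×10⁻⁵ s⁻¹
Height gradient: |∂Z/∂n| = 30 m / 768000 m = 3.91×10⁻⁵
On a pressure surface, geostrophic balance gives V_g = (g/f)|∂Z/∂n|:
V_g = 9.81 × 3.91×10⁻⁵ / 8.77×10⁻⁵ = 4.37 m/s
Converting: 4.37 m/s × 3.6 = 16 km/h

16 km/h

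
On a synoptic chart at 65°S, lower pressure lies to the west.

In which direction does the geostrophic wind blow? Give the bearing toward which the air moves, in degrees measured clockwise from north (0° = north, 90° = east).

180°

The pressure-gradient force points toward the west (bearing 270°).
Geostrophic balance: in the Southern Hemisphere the Coriolis force deflects motion to the left, so the geostrophic wind blows 90° to the left of the pressure-gradient force (low pressure on the right).
Rotating 270° by 90° counterclockwise gives 180° — the wind blows toward the south.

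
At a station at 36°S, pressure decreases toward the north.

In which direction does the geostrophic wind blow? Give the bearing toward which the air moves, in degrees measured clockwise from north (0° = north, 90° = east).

270°

The pressure-gradient force points toward the north (bearing 000°).
Geostrophic balance: in the Southern Hemisphere the Coriolis force deflects motion to the left, so the geostrophic wind blows 90° to the left of the pressure-gradient force (low pressure on the right).
Rotating 000° by 90° counterclockwise gives 270° — the wind blows toward the west.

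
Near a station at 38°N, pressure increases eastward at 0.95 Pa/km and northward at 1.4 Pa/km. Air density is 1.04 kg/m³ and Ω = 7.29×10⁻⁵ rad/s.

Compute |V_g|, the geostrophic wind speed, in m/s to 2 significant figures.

Coriolis parameter at 38°N:
f = 2Ω sin φ = 2 × 7.29×10⁻⁵ × sin 38° = 8.98×10⁻⁵ s⁻¹
Component geostrophic relations (x east, y north):
u_g = −(1/(fρ)) ∂P/∂y,  v_g = (1/(fρ)) ∂P/∂x
u_g = −(1.4×10⁻³)/(8.98×10⁻⁵ × 1.04) = −15.0 m/s;  v_g = (0.95×10⁻³)/(8.98×10⁻⁵ × 1.04) = 10.2 m/s
|V_g| = √(u_g² + v_g²) = 18.1 m/s

18 m/s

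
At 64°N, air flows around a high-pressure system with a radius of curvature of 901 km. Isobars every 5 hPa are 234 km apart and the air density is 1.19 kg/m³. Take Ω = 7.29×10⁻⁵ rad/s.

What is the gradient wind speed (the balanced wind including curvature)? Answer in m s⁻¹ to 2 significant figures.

16 m s⁻¹

Coriolis parameter at 64°N:
f = 2Ω sin φ = 2 × 7.29×10⁻⁵ × sin 64° = 1.31×10⁻⁴ s⁻¹
Pressure gradient: |∂P/∂n| = 500 Pa / 234000 m = 2.14×10⁻³ Pa/m
Geostrophic speed: V_g = |∂P/∂n|/(fρ) = 2.14×10⁻³/(1.31×10⁻⁴ × 1.19) = 13.7 m/s
Around a high, pressure-gradient force acts outward with centrifugal, so Coriolis balances both:
fV = (1/ρ)|∂P/∂n| + V²/R  →  V² − fR·V + fR·V_g = 0
With fR = 1.31×10⁻⁴ × 901×10³ m = 118 m/s:
V = [fR − √((fR)² − 4 fR V_g)]/2 = [118 − √(118² − 4×118×13.7)]/2 = 15.8 m/s
Supergeostrophic (V > V_g = 13.7 m/s), as expected around a high.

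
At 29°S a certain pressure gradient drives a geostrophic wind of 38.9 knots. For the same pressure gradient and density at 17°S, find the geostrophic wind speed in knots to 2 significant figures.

65 knots

With the same pressure gradient and density, V_g ∝ 1/f ∝ 1/sin φ.
V₂ = V₁ · sin φ₁ / sin φ₂ = 38.9 × sin 29° / sin 17°
V₂ = 38.9 × 0.4848/0.2924 = 65 knots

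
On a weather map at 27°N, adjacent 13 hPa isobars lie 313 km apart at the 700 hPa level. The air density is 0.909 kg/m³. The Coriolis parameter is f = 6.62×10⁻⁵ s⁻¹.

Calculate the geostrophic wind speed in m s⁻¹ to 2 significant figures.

69 m s⁻¹

Pressure gradient: |∂P/∂n| = 1300 Pa / 313000 m = 4.15×10⁻³ Pa/m
Geostrophic balance (pressure-gradient force = Coriolis force):
V_g = (1/(fρ)) |∂P/∂n| = 4.15×10⁻³ / (6.62×10⁻⁵ × 0.909) = 69.0 m/s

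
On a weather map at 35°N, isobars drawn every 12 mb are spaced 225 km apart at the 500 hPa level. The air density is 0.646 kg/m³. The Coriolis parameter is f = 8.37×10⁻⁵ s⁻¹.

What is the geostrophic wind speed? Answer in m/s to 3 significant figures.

Pressure gradient: |∂P/∂n| = 1200 Pa / 225000 m = 5.33×10⁻³ Pa/m
Geostrophic balance (pressure-gradient force = Coriolis force):
V_g = (1/(fρ)) |∂P/∂n| = 5.33×10⁻³ / (8.37×10⁻⁵ × 0.646) = 98.6 m/s

98.6 m/s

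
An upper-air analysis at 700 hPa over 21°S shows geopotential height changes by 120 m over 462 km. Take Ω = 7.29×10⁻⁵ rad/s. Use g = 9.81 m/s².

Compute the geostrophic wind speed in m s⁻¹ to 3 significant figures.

Coriolis parameter at 21°S:
f = 2Ω sin φ = 2 × 7.29×10⁻⁵ × sin 21° = 5.23×10⁻⁵ s⁻¹
Height gradient: |∂Z/∂n| = 120 m / 462000 m = 2.60×10⁻⁴
On a pressure surface, geostrophic balance gives V_g = (g/f)|∂Z/∂n|:
V_g = 9.81 × 2.60×10⁻⁴ / 5.23×10⁻⁵ = 48.8 m/s

48.8 m s⁻¹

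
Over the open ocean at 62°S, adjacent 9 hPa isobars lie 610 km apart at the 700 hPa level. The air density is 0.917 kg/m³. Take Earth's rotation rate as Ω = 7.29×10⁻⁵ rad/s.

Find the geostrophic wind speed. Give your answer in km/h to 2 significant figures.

Coriolis parameter at 62°S:
f = 2Ω sin φ = 2 × 7.29×10⁻⁵ × sin 62° = 1.29×10⁻⁴ s⁻¹
Pressure gradient: |∂P/∂n| = 900 Pa / 610000 m = 1.48×10⁻³ Pa/m
Geostrophic balance (pressure-gradient force = Coriolis force):
V_g = (1/(fρ)) |∂P/∂n| = 1.48×10⁻³ / (1.29×10⁻⁴ × 0.917) = 12.5 m/s
Converting: 12.5 m/s × 3.6 = 45 km/h

45 km/h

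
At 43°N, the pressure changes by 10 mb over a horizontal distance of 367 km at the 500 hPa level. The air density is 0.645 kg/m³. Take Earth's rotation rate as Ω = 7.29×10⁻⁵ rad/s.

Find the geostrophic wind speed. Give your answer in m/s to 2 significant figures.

Coriolis parameter at 43°N:
f = 2Ω sin φ = 2 × 7.29×10⁻⁵ × sin 43° = 9.94×10⁻⁵ s⁻¹
Pressure gradient: |∂P/∂n| = 1000 Pa / 367000 m = 2.72×10⁻³ Pa/m
Geostrophic balance (pressure-gradient force = Coriolis force):
V_g = (1/(fρ)) |∂P/∂n| = 2.72×10⁻³ / (9.94×10⁻⁵ × 0.645) = 42.5 m/s

42 m/s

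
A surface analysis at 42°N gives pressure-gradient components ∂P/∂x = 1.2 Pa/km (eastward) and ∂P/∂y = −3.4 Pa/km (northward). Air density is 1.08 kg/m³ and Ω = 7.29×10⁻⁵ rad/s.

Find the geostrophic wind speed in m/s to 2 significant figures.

Coriolis parameter at 42°N:
f = 2Ω sin φ = 2 × 7.29×10⁻⁵ × sin 42° = 9.76×10⁻⁵ s⁻¹
Component geostrophic relations (x east, y north):
u_g = −(1/(fρ)) ∂P/∂y,  v_g = (1/(fρ)) ∂P/∂x
u_g = −(−3.4×10⁻³)/(9.76×10⁻⁵ × 1.08) = 32.3 m/s;  v_g = (1.2×10⁻³)/(9.76×10⁻⁵ × 1.08) = 11.4 m/s
|V_g| = √(u_g² + v_g²) = 34.2 m/s

34 m/s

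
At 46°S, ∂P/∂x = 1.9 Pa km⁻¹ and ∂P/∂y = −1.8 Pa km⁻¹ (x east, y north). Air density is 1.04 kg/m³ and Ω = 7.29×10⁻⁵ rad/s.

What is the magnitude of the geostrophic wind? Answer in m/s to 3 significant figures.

24.0 m/s

Coriolis parameter at 46°S:
f = 2Ω sin φ = 2 × 7.29×10⁻⁵ × sin 46° = 1.05×10⁻⁴ s⁻¹
In the Southern Hemisphere f is negative: f = −1.05×10⁻⁴ s⁻¹.
Component geostrophic relations (x east, y north):
u_g = −(1/(fρ)) ∂P/∂y,  v_g = (1/(fρ)) ∂P/∂x
u_g = −(−1.8×10⁻³)/(−1.05×10⁻⁴ × 1.04) = −16.5 m/s;  v_g = (1.9×10⁻³)/(−1.05×10⁻⁴ × 1.04) = −17.4 m/s
|V_g| = √(u_g² + v_g²) = 24.0 m/s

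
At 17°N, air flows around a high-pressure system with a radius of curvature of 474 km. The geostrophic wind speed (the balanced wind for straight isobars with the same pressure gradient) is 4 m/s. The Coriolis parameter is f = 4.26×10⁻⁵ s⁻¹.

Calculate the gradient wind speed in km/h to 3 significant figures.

Around a high, pressure-gradient force acts outward with centrifugal, so Coriolis balances both:
fV = (1/ρ)|∂P/∂n| + V²/R  →  V² − fR·V + fR·V_g = 0
With fR = 4.26×10⁻⁵ × 474×10³ m = 20.2 m/s:
V = [fR − √((fR)² − 4 fR V_g)]/2 = [20.2 − √(20.2² − 4×20.2×4)]/2 = 5.5 m/s
Supergeostrophic (V > V_g = 4 m/s), as expected around a high.
Converting: 5.5 m/s × 3.6 = 19.8 km/h

19.8 km/h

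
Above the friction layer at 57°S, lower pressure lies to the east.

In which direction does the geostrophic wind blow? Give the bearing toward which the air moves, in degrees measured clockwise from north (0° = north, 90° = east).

000°

The pressure-gradient force points toward the east (bearing 090°).
Geostrophic balance: in the Southern Hemisphere the Coriolis force deflects motion to the left, so the geostrophic wind blows 90° to the left of the pressure-gradient force (low pressure on the right).
Rotating 090° by 90° counterclockwise gives 000° — the wind blows toward the north.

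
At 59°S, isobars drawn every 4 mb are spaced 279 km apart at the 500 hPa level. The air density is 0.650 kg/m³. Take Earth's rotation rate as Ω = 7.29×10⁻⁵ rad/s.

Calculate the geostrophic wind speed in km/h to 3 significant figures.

63.5 km/h

Coriolis parameter at 59°S:
f = 2Ω sin φ = 2 × 7.29×10⁻⁵ × sin 59° = 1.25×10⁻⁴ s⁻¹
Pressure gradient: |∂P/∂n| = 400 Pa / 279000 m = 1.43×10⁻³ Pa/m
Geostrophic balance (pressure-gradient force = Coriolis force):
V_g = (1/(fρ)) |∂P/∂n| = 1.43×10⁻³ / (1.25×10⁻⁴ × 0.650) = 17.6 m/s
Converting: 17.6 m/s × 3.6 = 63.5 km/h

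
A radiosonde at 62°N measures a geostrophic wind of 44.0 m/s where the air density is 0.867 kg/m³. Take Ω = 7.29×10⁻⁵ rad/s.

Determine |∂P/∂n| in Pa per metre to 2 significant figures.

4.9×10⁻³ Pa/m

Coriolis parameter at 62°N:
f = 2Ω sin φ = 2 × 7.29×10⁻⁵ × sin 62° = 1.29×10⁻⁴ s⁻¹
Geostrophic balance rearranged: |∂P/∂n| = f ρ V_g
|∂P/∂n| = 1.29×10⁻⁴ × 0.867 × 44.0 = 4.91×10⁻³ Pa/m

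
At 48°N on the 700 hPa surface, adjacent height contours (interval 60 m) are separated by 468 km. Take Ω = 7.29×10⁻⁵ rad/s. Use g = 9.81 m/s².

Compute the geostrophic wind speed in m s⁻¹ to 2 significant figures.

Coriolis parameter at 48°N:
f = 2Ω sin φ = 2 × 7.29×10⁻⁵ × sin 48° = 1.08×10⁻⁴ s⁻¹
Height gradient: |∂Z/∂n| = 60 m / 468000 m = 1.28×10⁻⁴
On a pressure surface, geostrophic balance gives V_g = (g/f)|∂Z/∂n|:
V_g = 9.81 × 1.28×10⁻⁴ / 1.08×10⁻⁴ = 11.6 m/s

12 m s⁻¹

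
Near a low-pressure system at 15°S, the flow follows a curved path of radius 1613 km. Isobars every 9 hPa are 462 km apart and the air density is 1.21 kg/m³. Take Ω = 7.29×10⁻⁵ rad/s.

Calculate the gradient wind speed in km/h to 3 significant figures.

Coriolis parameter at 15°S:
f = 2Ω sin φ = 2 × 7.29×10⁻⁵ × sin 15° = 3.77×10⁻⁵ s⁻¹
Pressure gradient: |∂P/∂n| = 900 Pa / 462000 m = 1.95×10⁻³ Pa/m
Geostrophic speed: V_g = |∂P/∂n|/(fρ) = 1.95×10⁻³/(3.77×10⁻⁵ × 1.21) = 42.7 m/s
Around a low, centrifugal force acts outward with Coriolis, so pressure-gradient force balances both:
(1/ρ)|∂P/∂n| = fV + V²/R  →  V² + fR·V − fR·V_g = 0
With fR = 3.77×10⁻⁵ × 1613×10³ m = 60.9 m/s:
V = [−fR + √((fR)² + 4 fR V_g)]/2 = [−60.9 + √(60.9² + 4×60.9×42.7)]/2 = 28.9 m/s
Subgeostrophic (V < V_g = 42.7 m/s), as expected around a low.
Converting: 28.9 m/s × 3.6 = 104 km/h

104 km/h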